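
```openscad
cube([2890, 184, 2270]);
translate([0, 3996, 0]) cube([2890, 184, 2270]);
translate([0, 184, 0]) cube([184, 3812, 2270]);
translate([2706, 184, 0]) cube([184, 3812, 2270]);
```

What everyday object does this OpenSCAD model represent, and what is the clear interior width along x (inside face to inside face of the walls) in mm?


A house (or room) frame. The interior width is 2522 mm.

Four 2270 mm walls enclosing a rectangle with no floor or roof — a room or house frame. Outside width is 2890 mm and wall thickness is 184 mm, so the interior width is 2890 − 2 × 184 = 2522 mm.


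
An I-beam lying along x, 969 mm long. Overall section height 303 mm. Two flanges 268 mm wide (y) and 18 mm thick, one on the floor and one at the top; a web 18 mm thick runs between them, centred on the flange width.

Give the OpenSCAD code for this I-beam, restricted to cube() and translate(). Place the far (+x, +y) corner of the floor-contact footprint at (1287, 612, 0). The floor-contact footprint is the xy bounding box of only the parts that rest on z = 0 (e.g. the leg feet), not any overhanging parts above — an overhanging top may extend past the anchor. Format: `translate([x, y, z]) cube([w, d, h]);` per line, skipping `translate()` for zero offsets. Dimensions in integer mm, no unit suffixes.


translate([318, 344, 0]) cube([969, 268, 18]);
translate([318, 469, 18]) cube([969, 18, 267]);
translate([318, 344, 285]) cube([969, 268, 18]);


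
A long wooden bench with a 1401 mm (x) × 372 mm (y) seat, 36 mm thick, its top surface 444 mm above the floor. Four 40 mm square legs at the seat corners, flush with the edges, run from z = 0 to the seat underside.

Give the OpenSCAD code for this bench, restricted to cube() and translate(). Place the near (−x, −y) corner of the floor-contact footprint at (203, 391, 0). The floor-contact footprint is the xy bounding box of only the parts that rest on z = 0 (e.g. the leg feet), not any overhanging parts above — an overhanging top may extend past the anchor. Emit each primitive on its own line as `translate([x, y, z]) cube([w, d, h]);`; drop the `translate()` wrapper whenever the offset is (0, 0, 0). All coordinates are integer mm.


// leg_h = 444 − 36 = 408
translate([203, 391, 408]) cube([1401, 372, 36]);
translate([203, 391, 0]) cube([40, 40, 408]);
translate([203, 723, 0]) cube([40, 40, 408]);
translate([1564, 391, 0]) cube([40, 40, 408]);
translate([1564, 723, 0]) cube([40, 40, 408]);


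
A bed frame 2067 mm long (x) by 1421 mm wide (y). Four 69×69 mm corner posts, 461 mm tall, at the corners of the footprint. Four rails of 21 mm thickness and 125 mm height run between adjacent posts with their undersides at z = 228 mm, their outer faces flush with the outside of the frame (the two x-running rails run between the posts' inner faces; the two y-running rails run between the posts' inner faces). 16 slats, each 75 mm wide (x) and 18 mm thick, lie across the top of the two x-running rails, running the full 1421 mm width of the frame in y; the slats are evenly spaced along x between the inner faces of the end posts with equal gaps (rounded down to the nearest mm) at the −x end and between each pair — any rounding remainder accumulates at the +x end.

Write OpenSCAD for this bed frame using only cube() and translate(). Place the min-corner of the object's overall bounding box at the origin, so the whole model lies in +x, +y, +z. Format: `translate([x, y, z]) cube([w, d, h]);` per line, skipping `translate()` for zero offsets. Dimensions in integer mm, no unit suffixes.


cube([69, 69, 461]);
translate([0, 1352, 0]) cube([69, 69, 461]);
translate([1998, 0, 0]) cube([69, 69, 461]);
translate([1998, 1352, 0]) cube([69, 69, 461]);
translate([69, 0, 228]) cube([1929, 21, 125]);
translate([69, 1400, 228]) cube([1929, 21, 125]);
translate([0, 69, 228]) cube([21, 1283, 125]);
translate([2046, 69, 228]) cube([21, 1283, 125]);
translate([111, 0, 353]) cube([75, 1421, 18]);
translate([228, 0, 353]) cube([75, 1421, 18]);
translate([345, 0, 353]) cube([75, 1421, 18]);
translate([462, 0, 353]) cube([75, 1421, 18]);
translate([579, 0, 353]) cube([75, 1421, 18]);
translate([696, 0, 353]) cube([75, 1421, 18]);
translate([813, 0, 353]) cube([75, 1421, 18]);
translate([930, 0, 353]) cube([75, 1421, 18]);
translate([1047, 0, 353]) cube([75, 1421, 18]);
translate([1164, 0, 353]) cube([75, 1421, 18]);
translate([1281, 0, 353]) cube([75, 1421, 18]);
translate([1398, 0, 353]) cube([75, 1421, 18]);
translate([1515, 0, 353]) cube([75, 1421, 18]);
translate([1632, 0, 353]) cube([75, 1421, 18]);
translate([1749, 0, 353]) cube([75, 1421, 18]);
translate([1866, 0, 353]) cube([75, 1421, 18]);


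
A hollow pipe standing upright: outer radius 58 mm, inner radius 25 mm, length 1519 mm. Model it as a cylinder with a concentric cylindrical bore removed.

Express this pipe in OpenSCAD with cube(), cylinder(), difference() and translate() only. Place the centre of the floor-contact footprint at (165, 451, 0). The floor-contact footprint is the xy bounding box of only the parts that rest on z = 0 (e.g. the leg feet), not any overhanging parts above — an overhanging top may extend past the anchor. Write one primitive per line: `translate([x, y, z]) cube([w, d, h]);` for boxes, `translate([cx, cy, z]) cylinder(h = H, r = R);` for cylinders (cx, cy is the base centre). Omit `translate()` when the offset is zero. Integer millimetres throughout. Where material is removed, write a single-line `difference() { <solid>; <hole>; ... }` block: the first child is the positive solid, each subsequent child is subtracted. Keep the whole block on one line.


difference() { translate([165, 451, 0]) cylinder(h = 1519, r = 58); translate([165, 451, 0]) cylinder(h = 1519, r = 25); }


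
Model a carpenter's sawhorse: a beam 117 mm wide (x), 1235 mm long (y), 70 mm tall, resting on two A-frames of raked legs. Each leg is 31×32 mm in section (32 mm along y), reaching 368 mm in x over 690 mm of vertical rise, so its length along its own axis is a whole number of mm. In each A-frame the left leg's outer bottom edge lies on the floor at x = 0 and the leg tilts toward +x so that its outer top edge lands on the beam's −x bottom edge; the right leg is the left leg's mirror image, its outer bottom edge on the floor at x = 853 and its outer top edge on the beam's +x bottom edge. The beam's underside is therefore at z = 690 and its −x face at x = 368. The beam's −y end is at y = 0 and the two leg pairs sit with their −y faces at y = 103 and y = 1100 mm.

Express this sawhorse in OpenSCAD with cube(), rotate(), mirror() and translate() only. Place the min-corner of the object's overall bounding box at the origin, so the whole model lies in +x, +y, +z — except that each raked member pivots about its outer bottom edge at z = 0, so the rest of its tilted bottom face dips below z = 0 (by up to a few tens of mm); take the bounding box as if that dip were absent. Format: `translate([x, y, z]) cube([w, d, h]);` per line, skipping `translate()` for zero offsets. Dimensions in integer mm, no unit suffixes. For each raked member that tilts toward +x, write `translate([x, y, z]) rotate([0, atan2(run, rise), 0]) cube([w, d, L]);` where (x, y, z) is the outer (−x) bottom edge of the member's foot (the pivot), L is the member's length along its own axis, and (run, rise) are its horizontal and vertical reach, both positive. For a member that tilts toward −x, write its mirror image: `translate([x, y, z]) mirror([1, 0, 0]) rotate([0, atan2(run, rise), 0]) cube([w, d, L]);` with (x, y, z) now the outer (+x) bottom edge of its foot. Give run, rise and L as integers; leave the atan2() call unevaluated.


translate([368, 0, 690]) cube([117, 1235, 70]);
translate([0, 103, 0]) rotate([0, atan2(368, 690), 0]) cube([31, 32, 782]);
translate([853, 103, 0]) mirror([1, 0, 0]) rotate([0, atan2(368, 690), 0]) cube([31, 32, 782]);
translate([0, 1100, 0]) rotate([0, atan2(368, 690), 0]) cube([31, 32, 782]);
translate([853, 1100, 0]) mirror([1, 0, 0]) rotate([0, atan2(368, 690), 0]) cube([31, 32, 782]);


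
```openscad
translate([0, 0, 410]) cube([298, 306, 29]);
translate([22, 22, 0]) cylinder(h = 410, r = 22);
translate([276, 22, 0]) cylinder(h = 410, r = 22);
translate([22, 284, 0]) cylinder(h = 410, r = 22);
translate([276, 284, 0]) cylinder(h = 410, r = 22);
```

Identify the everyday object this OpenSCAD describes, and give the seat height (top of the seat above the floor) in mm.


A stool. The seat height is 439 mm.

A 298×306×29 slab at z = 410 on four corner cylinders — a stool. The seat top is 410 + 29 = 439 mm.


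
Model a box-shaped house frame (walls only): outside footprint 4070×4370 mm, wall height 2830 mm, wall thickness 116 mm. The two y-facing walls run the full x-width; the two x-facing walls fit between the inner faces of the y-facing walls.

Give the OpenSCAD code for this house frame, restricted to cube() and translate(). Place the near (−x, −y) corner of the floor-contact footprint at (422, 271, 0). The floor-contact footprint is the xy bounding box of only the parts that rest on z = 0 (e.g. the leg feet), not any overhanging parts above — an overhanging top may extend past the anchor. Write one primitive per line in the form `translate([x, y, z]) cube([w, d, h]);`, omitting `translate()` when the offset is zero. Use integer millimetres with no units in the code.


translate([422, 271, 0]) cube([4070, 116, 2830]);
translate([422, 4525, 0]) cube([4070, 116, 2830]);
translate([422, 387, 0]) cube([116, 4138, 2830]);
translate([4376, 387, 0]) cube([116, 4138, 2830]);


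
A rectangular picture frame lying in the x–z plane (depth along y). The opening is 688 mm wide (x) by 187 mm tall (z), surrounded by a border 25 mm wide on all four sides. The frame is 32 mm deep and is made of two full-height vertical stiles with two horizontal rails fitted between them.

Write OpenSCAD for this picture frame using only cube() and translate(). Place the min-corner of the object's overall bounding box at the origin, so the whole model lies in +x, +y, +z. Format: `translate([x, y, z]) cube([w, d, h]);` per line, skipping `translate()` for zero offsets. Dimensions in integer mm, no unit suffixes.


cube([25, 32, 237]);
translate([713, 0, 0]) cube([25, 32, 237]);
translate([25, 0, 0]) cube([688, 32, 25]);
translate([25, 0, 212]) cube([688, 32, 25]);


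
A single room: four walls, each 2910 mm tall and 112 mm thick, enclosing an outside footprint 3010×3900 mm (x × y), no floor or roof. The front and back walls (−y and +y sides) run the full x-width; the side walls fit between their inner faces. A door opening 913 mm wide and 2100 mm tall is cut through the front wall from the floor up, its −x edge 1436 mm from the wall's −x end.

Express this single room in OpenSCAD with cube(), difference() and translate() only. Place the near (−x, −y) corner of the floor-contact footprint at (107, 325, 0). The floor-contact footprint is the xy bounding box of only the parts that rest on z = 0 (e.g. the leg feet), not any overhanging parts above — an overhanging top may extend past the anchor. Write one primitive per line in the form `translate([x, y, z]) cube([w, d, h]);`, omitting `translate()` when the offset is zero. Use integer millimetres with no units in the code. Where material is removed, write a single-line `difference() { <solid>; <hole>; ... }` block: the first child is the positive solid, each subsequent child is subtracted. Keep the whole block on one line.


difference() { translate([107, 325, 0]) cube([3010, 112, 2910]); translate([1543, 325, 0]) cube([913, 112, 2100]); }
translate([107, 4113, 0]) cube([3010, 112, 2910]);
translate([107, 437, 0]) cube([112, 3676, 2910]);
translate([3005, 437, 0]) cube([112, 3676, 2910]);


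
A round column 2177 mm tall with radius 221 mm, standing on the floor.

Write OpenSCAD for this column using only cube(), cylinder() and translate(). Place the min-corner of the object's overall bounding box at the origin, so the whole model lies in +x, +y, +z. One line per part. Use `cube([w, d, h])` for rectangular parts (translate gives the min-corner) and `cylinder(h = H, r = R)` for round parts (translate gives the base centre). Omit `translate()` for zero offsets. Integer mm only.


translate([221, 221, 0]) cylinder(h = 2177, r = 221);


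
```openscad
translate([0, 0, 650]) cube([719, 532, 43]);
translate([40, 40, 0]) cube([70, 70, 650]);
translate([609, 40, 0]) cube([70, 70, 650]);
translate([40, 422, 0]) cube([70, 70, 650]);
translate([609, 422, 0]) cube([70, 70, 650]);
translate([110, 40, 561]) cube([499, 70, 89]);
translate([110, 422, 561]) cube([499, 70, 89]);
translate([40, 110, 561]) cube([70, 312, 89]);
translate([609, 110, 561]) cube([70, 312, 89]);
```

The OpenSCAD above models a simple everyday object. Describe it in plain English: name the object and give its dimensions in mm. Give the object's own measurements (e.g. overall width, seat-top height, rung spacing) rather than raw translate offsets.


A table: top 719 mm (x) × 532 mm (y), 43 mm thick, upper face at z = 693 mm, on four 70×70 mm square legs, each inset 40 mm from the nearest pair of top edges from z = 0 to the bottom of the top. Four apron rails, 70 mm thick and 89 mm tall, run between adjacent legs with their top edges flush with the underside of the top and their outer faces flush with the legs' outer faces.


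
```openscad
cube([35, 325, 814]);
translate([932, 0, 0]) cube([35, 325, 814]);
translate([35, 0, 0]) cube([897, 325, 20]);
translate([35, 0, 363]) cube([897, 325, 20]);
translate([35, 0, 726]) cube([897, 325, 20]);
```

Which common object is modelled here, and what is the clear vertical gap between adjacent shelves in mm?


A bookshelf. The clear shelf gap is 343 mm.

Two tall side panels with 3 horizontal boards between them — a bookshelf. The first two shelf undersides are at z = 0 and z = 363; with shelf thickness 20, the clear gap is 363 − 0 − 20 = 343 mm.


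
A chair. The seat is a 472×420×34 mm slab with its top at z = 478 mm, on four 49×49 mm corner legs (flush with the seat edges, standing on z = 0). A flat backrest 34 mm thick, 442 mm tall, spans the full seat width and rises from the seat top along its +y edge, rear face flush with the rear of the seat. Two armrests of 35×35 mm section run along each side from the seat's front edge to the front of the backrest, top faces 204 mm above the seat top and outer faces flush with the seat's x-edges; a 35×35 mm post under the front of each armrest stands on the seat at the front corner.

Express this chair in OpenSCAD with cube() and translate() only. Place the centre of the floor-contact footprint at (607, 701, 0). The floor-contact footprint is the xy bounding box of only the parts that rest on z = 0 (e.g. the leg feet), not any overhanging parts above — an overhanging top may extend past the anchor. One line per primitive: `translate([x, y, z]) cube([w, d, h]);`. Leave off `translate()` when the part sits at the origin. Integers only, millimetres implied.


// leg_h = 478 - 34 = 444
// arm post h = 204 - 35 = 169
translate([371, 491, 444]) cube([472, 420, 34]);
translate([371, 491, 0]) cube([49, 49, 444]);
translate([794, 491, 0]) cube([49, 49, 444]);
translate([371, 862, 0]) cube([49, 49, 444]);
translate([794, 862, 0]) cube([49, 49, 444]);
translate([371, 877, 478]) cube([472, 34, 442]);
translate([371, 491, 647]) cube([35, 386, 35]);
translate([808, 491, 647]) cube([35, 386, 35]);
translate([371, 491, 478]) cube([35, 35, 169]);
translate([808, 491, 478]) cube([35, 35, 169]);


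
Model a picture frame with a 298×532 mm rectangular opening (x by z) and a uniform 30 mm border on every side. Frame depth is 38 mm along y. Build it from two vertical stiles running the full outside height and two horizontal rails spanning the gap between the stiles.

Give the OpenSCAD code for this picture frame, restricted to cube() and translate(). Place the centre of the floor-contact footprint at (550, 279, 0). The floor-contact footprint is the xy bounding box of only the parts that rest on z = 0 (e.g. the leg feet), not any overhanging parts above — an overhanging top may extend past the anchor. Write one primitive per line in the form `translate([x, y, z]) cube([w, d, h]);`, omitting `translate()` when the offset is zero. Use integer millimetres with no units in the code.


translate([371, 260, 0]) cube([30, 38, 592]);
translate([699, 260, 0]) cube([30, 38, 592]);
translate([401, 260, 0]) cube([298, 38, 30]);
translate([401, 260, 562]) cube([298, 38, 30]);


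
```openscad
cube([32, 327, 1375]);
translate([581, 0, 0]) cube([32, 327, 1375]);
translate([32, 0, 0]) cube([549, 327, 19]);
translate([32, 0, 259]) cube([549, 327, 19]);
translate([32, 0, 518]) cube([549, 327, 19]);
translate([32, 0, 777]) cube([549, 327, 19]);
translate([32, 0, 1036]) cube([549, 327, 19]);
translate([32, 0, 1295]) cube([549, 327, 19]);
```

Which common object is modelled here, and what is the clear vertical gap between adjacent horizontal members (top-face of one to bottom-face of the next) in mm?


A bookshelf. The clear shelf gap is 240 mm.

Two tall side panels with 6 horizontal boards between them — a bookshelf. The first two shelf undersides are at z = 0 and z = 259; with shelf thickness 19, the clear gap is 259 − 0 − 19 = 240 mm.


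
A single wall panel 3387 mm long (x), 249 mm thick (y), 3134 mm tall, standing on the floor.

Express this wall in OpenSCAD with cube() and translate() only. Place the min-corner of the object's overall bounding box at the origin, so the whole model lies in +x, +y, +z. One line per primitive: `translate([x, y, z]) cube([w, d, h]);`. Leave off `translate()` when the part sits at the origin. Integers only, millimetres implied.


cube([3387, 249, 3134]);


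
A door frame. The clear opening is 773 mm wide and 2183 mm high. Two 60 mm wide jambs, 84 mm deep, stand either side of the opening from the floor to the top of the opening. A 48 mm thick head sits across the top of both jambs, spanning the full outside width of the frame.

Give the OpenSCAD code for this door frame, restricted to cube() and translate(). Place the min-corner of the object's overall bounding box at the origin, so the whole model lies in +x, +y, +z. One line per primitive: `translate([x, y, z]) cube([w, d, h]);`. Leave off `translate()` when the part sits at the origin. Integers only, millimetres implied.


cube([60, 84, 2183]);
translate([833, 0, 0]) cube([60, 84, 2183]);
translate([0, 0, 2183]) cube([893, 84, 48]);


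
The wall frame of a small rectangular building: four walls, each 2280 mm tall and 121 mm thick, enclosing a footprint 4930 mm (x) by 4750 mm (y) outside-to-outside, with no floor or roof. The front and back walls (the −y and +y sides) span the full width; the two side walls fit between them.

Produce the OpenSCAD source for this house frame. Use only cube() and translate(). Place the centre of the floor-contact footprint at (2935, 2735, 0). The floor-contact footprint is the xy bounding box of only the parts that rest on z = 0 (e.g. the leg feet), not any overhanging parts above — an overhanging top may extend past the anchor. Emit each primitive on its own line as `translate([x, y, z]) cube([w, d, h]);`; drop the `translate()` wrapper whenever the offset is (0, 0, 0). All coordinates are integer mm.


translate([470, 360, 0]) cube([4930, 121, 2280]);
translate([470, 4989, 0]) cube([4930, 121, 2280]);
translate([470, 481, 0]) cube([121, 4508, 2280]);
translate([5279, 481, 0]) cube([121, 4508, 2280]);


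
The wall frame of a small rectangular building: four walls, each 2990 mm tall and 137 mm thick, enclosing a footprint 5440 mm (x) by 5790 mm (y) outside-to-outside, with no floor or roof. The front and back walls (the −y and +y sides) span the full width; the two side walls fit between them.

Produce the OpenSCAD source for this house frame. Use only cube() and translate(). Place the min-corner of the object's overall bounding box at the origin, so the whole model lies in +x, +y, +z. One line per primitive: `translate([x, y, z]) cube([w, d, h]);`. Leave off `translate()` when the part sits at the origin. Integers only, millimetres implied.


cube([5440, 137, 2990]);
translate([0, 5653, 0]) cube([5440, 137, 2990]);
translate([0, 137, 0]) cube([137, 5516, 2990]);
translate([5303, 137, 0]) cube([137, 5516, 2990]);


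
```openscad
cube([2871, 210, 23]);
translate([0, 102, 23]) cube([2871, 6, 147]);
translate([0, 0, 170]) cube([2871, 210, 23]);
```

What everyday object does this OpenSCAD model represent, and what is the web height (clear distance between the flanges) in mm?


An I-beam. The web height is 147 mm.

Two wide flanges with a thin centred web — an I-beam. Overall 193 mm minus two 23 mm flanges gives a web of 193 − 2·23 = 147 mm.


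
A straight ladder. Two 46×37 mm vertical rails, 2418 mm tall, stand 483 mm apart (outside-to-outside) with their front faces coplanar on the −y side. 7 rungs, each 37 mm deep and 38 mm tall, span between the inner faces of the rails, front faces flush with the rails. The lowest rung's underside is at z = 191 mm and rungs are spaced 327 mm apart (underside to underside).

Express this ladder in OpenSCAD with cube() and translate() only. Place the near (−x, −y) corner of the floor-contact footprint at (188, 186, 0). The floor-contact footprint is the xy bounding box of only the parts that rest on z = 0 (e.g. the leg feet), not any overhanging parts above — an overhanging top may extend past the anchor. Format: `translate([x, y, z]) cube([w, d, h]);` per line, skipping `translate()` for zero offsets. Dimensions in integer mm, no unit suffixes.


translate([188, 186, 0]) cube([46, 37, 2418]);
translate([625, 186, 0]) cube([46, 37, 2418]);
translate([234, 186, 191]) cube([391, 37, 38]);
translate([234, 186, 518]) cube([391, 37, 38]);
translate([234, 186, 845]) cube([391, 37, 38]);
translate([234, 186, 1172]) cube([391, 37, 38]);
translate([234, 186, 1499]) cube([391, 37, 38]);
translate([234, 186, 1826]) cube([391, 37, 38]);
translate([234, 186, 2153]) cube([391, 37, 38]);


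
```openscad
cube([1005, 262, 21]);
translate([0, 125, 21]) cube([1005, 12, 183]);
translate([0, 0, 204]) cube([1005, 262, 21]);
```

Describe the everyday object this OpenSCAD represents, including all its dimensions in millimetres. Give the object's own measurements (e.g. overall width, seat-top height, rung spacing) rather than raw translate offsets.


An I-beam lying along x, 1005 mm long. Overall section height 225 mm. Two flanges 262 mm wide (y) and 21 mm thick, one on the floor and one at the top; a web 12 mm thick runs between them, centred on the flange width.


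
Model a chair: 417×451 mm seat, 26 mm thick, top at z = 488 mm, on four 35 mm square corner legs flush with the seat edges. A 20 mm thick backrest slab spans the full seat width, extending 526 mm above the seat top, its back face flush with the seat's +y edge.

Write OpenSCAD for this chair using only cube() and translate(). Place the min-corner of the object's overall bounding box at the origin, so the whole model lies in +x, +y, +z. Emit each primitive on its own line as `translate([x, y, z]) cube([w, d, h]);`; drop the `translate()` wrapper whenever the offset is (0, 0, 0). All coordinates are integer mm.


// leg_h = 488 - 26 = 462
translate([0, 0, 462]) cube([417, 451, 26]);
cube([35, 35, 462]);
translate([382, 0, 0]) cube([35, 35, 462]);
translate([0, 416, 0]) cube([35, 35, 462]);
translate([382, 416, 0]) cube([35, 35, 462]);
translate([0, 431, 488]) cube([417, 20, 526]);


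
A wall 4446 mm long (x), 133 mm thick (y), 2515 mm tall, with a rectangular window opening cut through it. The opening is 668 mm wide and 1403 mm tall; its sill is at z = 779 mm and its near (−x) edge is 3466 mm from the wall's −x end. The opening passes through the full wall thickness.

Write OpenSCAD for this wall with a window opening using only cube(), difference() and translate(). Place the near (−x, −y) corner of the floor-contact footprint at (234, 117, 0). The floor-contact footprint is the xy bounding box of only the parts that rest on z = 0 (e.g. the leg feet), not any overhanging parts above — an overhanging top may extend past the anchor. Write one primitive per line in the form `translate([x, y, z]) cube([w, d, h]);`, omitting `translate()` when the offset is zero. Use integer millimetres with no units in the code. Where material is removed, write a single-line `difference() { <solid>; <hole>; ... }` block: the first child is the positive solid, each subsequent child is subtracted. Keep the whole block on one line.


difference() { translate([234, 117, 0]) cube([4446, 133, 2515]); translate([3700, 117, 779]) cube([668, 133, 1403]); }


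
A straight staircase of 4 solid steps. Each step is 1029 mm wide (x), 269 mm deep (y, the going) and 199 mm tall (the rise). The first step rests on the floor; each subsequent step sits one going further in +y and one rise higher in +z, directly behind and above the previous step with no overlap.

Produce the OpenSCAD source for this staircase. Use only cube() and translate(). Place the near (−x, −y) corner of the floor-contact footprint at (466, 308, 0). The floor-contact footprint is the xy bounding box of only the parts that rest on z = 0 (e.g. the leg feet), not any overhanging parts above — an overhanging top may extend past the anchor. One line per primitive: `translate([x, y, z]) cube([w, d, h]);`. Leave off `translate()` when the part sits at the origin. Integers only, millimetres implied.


translate([466, 308, 0]) cube([1029, 269, 199]);
translate([466, 577, 199]) cube([1029, 269, 199]);
translate([466, 846, 398]) cube([1029, 269, 199]);
translate([466, 1115, 597]) cube([1029, 269, 199]);


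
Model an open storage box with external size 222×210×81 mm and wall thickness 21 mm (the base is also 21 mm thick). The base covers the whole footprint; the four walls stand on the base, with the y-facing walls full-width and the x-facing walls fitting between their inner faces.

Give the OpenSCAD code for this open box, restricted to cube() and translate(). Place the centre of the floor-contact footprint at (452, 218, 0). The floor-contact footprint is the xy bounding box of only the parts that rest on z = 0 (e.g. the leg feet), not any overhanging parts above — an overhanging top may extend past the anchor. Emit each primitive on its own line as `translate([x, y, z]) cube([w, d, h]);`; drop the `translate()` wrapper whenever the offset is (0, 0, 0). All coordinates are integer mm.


translate([341, 113, 0]) cube([222, 210, 21]);
translate([341, 113, 21]) cube([222, 21, 60]);
translate([341, 302, 21]) cube([222, 21, 60]);
translate([341, 134, 21]) cube([21, 168, 60]);
translate([542, 134, 21]) cube([21, 168, 60]);


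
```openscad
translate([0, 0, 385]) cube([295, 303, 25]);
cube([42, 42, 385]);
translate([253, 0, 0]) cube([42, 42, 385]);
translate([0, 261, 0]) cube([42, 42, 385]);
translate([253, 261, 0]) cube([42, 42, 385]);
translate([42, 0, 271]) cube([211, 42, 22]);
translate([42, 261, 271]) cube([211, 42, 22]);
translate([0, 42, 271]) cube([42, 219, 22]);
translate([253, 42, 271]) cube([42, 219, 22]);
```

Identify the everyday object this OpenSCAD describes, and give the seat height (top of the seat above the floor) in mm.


A stool. The seat height is 410 mm.

A 295×303×25 slab at z = 385 on four corner posts — a stool. The seat top is 385 + 25 = 410 mm.


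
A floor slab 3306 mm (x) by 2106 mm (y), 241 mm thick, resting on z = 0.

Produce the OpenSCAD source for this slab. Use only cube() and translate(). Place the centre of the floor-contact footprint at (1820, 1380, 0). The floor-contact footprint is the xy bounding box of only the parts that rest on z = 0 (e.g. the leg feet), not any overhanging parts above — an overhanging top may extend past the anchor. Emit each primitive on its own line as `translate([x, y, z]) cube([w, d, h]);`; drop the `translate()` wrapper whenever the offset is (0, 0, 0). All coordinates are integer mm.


translate([167, 327, 0]) cube([3306, 2106, 241]);


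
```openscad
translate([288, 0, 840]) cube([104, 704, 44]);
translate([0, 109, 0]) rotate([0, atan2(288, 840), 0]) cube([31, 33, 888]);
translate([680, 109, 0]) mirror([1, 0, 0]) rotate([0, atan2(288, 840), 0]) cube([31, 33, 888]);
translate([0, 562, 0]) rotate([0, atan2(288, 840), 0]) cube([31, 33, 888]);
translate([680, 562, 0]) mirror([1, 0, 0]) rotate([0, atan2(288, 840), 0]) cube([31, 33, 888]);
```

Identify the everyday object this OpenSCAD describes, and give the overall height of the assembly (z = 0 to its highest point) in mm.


A sawhorse. The overall height is 884 mm.

A beam across two mirrored pairs of raked legs — a sawhorse. The beam's underside is at z = 840 (matching the legs' vertical rise in atan2(288, 840)) and the beam is 44 mm tall, so its top is at 840 + 44 = 884 mm. The raked legs top out at the beam's underside, so that is the highest point.


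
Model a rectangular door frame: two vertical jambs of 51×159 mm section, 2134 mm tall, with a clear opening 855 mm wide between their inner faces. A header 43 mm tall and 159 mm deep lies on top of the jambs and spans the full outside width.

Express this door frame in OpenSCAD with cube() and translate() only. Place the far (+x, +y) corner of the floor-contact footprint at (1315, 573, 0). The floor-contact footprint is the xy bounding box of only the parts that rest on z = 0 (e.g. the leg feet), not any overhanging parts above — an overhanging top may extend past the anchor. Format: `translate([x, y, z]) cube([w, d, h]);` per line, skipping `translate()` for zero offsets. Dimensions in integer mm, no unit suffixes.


translate([358, 414, 0]) cube([51, 159, 2134]);
translate([1264, 414, 0]) cube([51, 159, 2134]);
translate([358, 414, 2134]) cube([957, 159, 43]);


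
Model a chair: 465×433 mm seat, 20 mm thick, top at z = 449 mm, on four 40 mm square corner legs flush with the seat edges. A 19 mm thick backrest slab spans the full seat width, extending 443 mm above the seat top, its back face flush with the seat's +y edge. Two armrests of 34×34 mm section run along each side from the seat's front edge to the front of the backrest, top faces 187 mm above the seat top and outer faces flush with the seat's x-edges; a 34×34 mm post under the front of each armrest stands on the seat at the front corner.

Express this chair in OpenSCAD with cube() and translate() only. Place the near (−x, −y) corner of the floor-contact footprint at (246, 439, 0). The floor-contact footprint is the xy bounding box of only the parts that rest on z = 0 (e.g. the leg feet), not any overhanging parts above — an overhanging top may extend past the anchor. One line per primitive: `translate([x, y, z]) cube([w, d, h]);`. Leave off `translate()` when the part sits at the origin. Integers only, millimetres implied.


translate([246, 439, 429]) cube([465, 433, 20]);
translate([246, 439, 0]) cube([40, 40, 429]);
translate([671, 439, 0]) cube([40, 40, 429]);
translate([246, 832, 0]) cube([40, 40, 429]);
translate([671, 832, 0]) cube([40, 40, 429]);
translate([246, 853, 449]) cube([465, 19, 443]);
translate([246, 439, 602]) cube([34, 414, 34]);
translate([677, 439, 602]) cube([34, 414, 34]);
translate([246, 439, 449]) cube([34, 34, 153]);
translate([677, 439, 449]) cube([34, 34, 153]);


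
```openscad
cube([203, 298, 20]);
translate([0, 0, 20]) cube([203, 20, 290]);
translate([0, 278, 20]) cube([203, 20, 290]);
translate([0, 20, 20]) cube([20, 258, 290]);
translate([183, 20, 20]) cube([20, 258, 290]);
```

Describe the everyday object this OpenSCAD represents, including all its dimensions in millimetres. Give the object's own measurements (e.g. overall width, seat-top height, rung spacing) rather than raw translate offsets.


An open-topped rectangular box: outside dimensions 203×298×310 mm, with a uniform wall and base thickness of 20 mm. The base is a full 203×298 slab on the floor; four walls sit on top of the base. The front and back walls (the −y and +y sides) span the full width; the two side walls fit between them.


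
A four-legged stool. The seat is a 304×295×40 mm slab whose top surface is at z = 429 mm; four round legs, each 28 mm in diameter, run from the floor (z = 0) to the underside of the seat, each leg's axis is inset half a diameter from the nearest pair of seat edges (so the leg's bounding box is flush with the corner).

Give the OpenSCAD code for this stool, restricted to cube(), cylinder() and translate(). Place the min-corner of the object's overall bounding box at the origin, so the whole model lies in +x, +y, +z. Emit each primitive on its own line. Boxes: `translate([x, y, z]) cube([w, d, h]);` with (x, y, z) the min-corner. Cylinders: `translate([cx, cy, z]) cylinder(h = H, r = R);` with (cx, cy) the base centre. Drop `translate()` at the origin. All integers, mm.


translate([0, 0, 389]) cube([304, 295, 40]);
translate([14, 14, 0]) cylinder(h = 389, r = 14);
translate([290, 14, 0]) cylinder(h = 389, r = 14);
translate([14, 281, 0]) cylinder(h = 389, r = 14);
translate([290, 281, 0]) cylinder(h = 389, r = 14);


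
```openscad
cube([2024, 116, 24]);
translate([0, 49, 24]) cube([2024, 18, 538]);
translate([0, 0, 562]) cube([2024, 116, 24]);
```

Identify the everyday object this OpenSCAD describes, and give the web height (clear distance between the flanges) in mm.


An I-beam. The web height is 538 mm.

Two wide flanges with a thin centred web — an I-beam. Overall 586 mm minus two 24 mm flanges gives a web of 586 − 2·24 = 538 mm.


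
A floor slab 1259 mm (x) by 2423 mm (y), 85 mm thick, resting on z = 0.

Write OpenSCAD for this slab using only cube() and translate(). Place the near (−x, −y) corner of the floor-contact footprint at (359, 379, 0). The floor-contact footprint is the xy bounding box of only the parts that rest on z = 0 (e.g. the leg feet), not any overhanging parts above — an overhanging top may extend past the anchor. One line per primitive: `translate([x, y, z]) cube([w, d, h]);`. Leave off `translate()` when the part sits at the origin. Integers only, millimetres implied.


translate([359, 379, 0]) cube([1259, 2423, 85]);


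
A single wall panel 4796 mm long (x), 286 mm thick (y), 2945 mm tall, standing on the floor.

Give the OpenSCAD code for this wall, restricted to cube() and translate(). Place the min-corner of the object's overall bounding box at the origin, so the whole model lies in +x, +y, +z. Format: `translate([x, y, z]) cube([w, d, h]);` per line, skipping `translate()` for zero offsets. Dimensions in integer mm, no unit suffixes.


cube([4796, 286, 2945]);


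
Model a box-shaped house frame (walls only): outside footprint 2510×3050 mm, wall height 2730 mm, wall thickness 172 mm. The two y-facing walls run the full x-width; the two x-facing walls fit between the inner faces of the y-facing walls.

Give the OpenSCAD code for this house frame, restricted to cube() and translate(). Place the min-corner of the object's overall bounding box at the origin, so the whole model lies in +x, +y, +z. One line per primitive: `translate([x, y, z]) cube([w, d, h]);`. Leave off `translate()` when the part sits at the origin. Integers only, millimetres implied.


cube([2510, 172, 2730]);
translate([0, 2878, 0]) cube([2510, 172, 2730]);
translate([0, 172, 0]) cube([172, 2706, 2730]);
translate([2338, 172, 0]) cube([172, 2706, 2730]);


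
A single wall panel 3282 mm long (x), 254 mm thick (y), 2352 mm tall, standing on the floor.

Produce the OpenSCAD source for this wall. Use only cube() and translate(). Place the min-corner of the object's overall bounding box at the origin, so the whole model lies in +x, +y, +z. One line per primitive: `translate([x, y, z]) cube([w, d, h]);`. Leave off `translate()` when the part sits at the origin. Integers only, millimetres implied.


cube([3282, 254, 2352]);


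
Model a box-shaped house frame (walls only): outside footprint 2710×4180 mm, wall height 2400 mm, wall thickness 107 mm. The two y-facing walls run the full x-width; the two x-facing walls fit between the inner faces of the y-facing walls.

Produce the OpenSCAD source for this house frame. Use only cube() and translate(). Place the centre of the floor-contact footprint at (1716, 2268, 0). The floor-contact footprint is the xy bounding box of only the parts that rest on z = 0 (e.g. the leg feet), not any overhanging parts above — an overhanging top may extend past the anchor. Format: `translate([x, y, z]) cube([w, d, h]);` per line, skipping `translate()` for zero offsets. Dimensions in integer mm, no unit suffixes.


translate([361, 178, 0]) cube([2710, 107, 2400]);
translate([361, 4251, 0]) cube([2710, 107, 2400]);
translate([361, 285, 0]) cube([107, 3966, 2400]);
translate([2964, 285, 0]) cube([107, 3966, 2400]);


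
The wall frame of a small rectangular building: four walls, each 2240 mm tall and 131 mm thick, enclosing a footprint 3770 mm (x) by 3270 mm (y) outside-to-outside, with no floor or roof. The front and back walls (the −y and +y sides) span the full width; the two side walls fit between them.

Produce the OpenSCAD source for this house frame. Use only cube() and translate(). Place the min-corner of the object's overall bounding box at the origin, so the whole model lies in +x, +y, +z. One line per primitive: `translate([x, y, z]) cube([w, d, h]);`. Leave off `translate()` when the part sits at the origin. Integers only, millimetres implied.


cube([3770, 131, 2240]);
translate([0, 3139, 0]) cube([3770, 131, 2240]);
translate([0, 131, 0]) cube([131, 3008, 2240]);
translate([3639, 131, 0]) cube([131, 3008, 2240]);


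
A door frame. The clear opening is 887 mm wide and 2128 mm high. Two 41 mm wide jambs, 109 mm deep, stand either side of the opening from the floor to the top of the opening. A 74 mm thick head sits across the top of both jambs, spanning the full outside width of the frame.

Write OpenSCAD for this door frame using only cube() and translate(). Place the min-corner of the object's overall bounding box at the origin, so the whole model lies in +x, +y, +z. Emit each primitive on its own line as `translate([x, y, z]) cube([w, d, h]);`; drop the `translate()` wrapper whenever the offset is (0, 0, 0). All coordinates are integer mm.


cube([41, 109, 2128]);
translate([928, 0, 0]) cube([41, 109, 2128]);
translate([0, 0, 2128]) cube([969, 109, 74]);


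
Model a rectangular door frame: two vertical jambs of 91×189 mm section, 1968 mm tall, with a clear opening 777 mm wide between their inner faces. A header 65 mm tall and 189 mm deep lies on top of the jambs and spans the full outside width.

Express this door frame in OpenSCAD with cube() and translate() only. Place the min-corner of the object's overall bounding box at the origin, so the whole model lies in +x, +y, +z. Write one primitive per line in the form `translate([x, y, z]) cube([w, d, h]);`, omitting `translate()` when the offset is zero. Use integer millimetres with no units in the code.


cube([91, 189, 1968]);
translate([868, 0, 0]) cube([91, 189, 1968]);
translate([0, 0, 1968]) cube([959, 189, 65]);


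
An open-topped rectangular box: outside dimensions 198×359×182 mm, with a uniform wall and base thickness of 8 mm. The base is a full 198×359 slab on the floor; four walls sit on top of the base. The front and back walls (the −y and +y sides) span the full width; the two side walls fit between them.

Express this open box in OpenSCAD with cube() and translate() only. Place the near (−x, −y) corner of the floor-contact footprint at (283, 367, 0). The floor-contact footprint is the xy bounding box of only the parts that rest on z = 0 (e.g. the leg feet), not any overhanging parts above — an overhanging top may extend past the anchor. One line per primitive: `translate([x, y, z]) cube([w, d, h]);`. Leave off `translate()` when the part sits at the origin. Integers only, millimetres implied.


translate([283, 367, 0]) cube([198, 359, 8]);
translate([283, 367, 8]) cube([198, 8, 174]);
translate([283, 718, 8]) cube([198, 8, 174]);
translate([283, 375, 8]) cube([8, 343, 174]);
translate([473, 375, 8]) cube([8, 343, 174]);
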